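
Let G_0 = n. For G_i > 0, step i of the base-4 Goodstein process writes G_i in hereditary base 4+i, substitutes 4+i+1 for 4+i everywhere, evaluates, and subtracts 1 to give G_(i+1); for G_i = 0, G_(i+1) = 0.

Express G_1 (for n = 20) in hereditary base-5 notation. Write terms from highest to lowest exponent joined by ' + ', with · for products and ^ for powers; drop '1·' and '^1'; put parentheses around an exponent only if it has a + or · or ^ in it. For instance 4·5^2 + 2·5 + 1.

5^2 + 4

20 —HB4→ 4^2 + 4 —bump→ 5^2 + 5 = 30 —(−1)→ 29
29 —HB5→ 5^2 + 4 —bump→ 6^2 + 4 = 40 —(−1)→ 39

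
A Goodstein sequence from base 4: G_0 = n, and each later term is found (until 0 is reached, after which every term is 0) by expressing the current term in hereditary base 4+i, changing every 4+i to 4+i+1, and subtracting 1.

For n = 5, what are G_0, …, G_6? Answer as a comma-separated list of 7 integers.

(0) 5|_4 = 4 + 1 ↦ 5 + 1|_5 = 6 ⇒ 5
(1) 5|_5 = 5 ↦ 6|_6 = 6 ⇒ 5
(2) 5|_6 = 5 ↦ 5|_7 = 5 ⇒ 4
(3) 4|_7 = 4 ↦ 4|_8 = 4 ⇒ 3
(4) 3|_8 = 3 ↦ 3|_9 = 3 ⇒ 2
(5) 2|_9 = 2 ↦ 2|_10 = 2 ⇒ 1

5, 5, 5, 4, 3, 2, 1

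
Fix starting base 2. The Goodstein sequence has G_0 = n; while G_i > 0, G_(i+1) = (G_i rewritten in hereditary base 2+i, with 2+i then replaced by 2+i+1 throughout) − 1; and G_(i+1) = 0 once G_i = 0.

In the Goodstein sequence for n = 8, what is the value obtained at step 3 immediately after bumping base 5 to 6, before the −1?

G_0=8  [base 2] 2^(2 + 1)  →[2↦3]→  3^(3 + 1) = 81  −1 ⇒ G_1=80
G_1=80  [base 3] 2·3^3 + 2·3^2 + 2·3 + 2  →[3↦4]→  2·4^4 + 2·4^2 + 2·4 + 2 = 554  −1 ⇒ G_2=553
G_2=553  [base 4] 2·4^4 + 2·4^2 + 2·4 + 1  →[4↦5]→  2·5^5 + 2·5^2 + 2·5 + 1 = 6311  −1 ⇒ G_3=6310

93396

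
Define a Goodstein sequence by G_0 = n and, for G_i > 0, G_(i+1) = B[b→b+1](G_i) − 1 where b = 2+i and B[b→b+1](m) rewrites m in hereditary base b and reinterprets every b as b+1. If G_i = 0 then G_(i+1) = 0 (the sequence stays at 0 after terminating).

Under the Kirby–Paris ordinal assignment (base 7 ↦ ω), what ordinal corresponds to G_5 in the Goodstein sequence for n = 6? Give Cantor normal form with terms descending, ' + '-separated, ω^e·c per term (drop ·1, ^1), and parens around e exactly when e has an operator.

(0) 6|_2 = 2^2 + 2 ↦ 3^3 + 3|_3 = 30 ⇒ 29
(1) 29|_3 = 3^3 + 2 ↦ 4^4 + 2|_4 = 258 ⇒ 257
(2) 257|_4 = 4^4 + 1 ↦ 5^5 + 1|_5 = 3126 ⇒ 3125
(3) 3125|_5 = 5^5 ↦ 6^6|_6 = 46656 ⇒ 46655
(4) 46655|_6 = 5·6^5 + 5·6^4 + 5·6^3 + 5·6^2 + 5·6 + 5 ↦ 5·7^5 + 5·7^4 + 5·7^3 + 5·7^2 + 5·7 + 5|_7 = 98040 ⇒ 98039

ω^5·5 + ω^4·5 + ω^3·5 + ω^2·5 + ω·5 + 4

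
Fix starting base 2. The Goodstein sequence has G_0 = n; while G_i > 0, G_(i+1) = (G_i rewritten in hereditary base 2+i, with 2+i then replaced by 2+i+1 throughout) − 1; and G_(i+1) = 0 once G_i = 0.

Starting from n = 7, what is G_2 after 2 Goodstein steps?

i=0: 7 = 2^2 + 2 + 1 (b=2); 2→3: 3^3 + 3 + 1 = 31; 31−1 = 30
i=1: 30 = 3^3 + 3 (b=3); 3→4: 4^4 + 4 = 260; 260−1 = 259
i=2: 259 = 4^4 + 3 (b=4); 4→5: 5^5 + 3 = 3128; 3128−1 = 3127

259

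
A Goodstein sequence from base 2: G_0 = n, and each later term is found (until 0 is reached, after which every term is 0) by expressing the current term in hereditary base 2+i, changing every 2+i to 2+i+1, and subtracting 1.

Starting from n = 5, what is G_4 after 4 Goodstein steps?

775

(0) 5|_2 = 2^2 + 1 ↦ 3^3 + 1|_3 = 28 ⇒ 27
(1) 27|_3 = 3^3 ↦ 4^4|_4 = 256 ⇒ 255
(2) 255|_4 = 3·4^3 + 3·4^2 + 3·4 + 3 ↦ 3·5^3 + 3·5^2 + 3·5 + 3|_5 = 468 ⇒ 467
(3) 467|_5 = 3·5^3 + 3·5^2 + 3·5 + 2 ↦ 3·6^3 + 3·6^2 + 3·6 + 2|_6 = 776 ⇒ 775
(4) 775|_6 = 3·6^3 + 3·6^2 + 3·6 + 1 ↦ 3·7^3 + 3·7^2 + 3·7 + 1|_7 = 1198 ⇒ 1197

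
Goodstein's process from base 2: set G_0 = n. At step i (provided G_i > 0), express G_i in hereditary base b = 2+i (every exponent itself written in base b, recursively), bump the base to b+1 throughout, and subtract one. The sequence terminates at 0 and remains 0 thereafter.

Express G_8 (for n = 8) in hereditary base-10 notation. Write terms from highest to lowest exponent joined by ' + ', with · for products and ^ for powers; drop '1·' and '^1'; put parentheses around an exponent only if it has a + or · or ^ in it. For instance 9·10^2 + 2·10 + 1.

G_0=8  [base 2] 2^(2 + 1)  →[2↦3]→  3^(3 + 1) = 81  −1 ⇒ G_1=80
G_1=80  [base 3] 2·3^3 + 2·3^2 + 2·3 + 2  →[3↦4]→  2·4^4 + 2·4^2 + 2·4 + 2 = 554  −1 ⇒ G_2=553
G_2=553  [base 4] 2·4^4 + 2·4^2 + 2·4 + 1  →[4↦5]→  2·5^5 + 2·5^2 + 2·5 + 1 = 6311  −1 ⇒ G_3=6310
G_3=6310  [base 5] 2·5^5 + 2·5^2 + 2·5  →[5↦6]→  2·6^6 + 2·6^2 + 2·6 = 93396  −1 ⇒ G_4=93395
G_4=93395  [base 6] 2·6^6 + 2·6^2 + 6 + 5  →[6↦7]→  2·7^7 + 2·7^2 + 7 + 5 = 1647196  −1 ⇒ G_5=1647195
G_5=1647195  [base 7] 2·7^7 + 2·7^2 + 7 + 4  →[7↦8]→  2·8^8 + 2·8^2 + 8 + 4 = 33554572  −1 ⇒ G_6=33554571
G_6=33554571  [base 8] 2·8^8 + 2·8^2 + 8 + 3  →[8↦9]→  2·9^9 + 2·9^2 + 9 + 3 = 774841152  −1 ⇒ G_7=774841151
G_7=774841151  [base 9] 2·9^9 + 2·9^2 + 9 + 2  →[9↦10]→  2·10^10 + 2·10^2 + 10 + 2 = 20000000212  −1 ⇒ G_8=20000000211

2·10^10 + 2·10^2 + 10 + 1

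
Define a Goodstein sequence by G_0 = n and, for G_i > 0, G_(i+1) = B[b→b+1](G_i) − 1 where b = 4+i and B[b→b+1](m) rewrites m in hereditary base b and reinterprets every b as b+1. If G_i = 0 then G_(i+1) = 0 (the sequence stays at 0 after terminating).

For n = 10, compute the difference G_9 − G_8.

0

base 4: 10 = 2·4 + 2; at 5: 2·5 + 2 = 12; next = 11
base 5: 11 = 2·5 + 1; at 6: 2·6 + 1 = 13; next = 12
base 6: 12 = 2·6; at 7: 2·7 = 14; next = 13
base 7: 13 = 7 + 6; at 8: 8 + 6 = 14; next = 13
base 8: 13 = 8 + 5; at 9: 9 + 5 = 14; next = 13
base 9: 13 = 9 + 4; at 10: 10 + 4 = 14; next = 13
base 10: 13 = 10 + 3; at 11: 11 + 3 = 14; next = 13
base 11: 13 = 11 + 2; at 12: 12 + 2 = 14; next = 13
base 12: 13 = 12 + 1; at 13: 13 + 1 = 14; next = 13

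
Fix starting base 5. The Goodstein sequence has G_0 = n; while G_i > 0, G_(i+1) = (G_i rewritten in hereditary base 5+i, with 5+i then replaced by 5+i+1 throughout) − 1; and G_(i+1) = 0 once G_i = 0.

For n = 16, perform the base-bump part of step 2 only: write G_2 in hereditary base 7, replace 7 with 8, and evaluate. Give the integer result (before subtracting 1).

i=0: 16 = 3·5 + 1 (b=5); 5→6: 3·6 + 1 = 19; 19−1 = 18
i=1: 18 = 3·6 (b=6); 6→7: 3·7 = 21; 21−1 = 20
i=2: 20 = 2·7 + 6 (b=7); 7→8: 2·8 + 6 = 22; 22−1 = 21

22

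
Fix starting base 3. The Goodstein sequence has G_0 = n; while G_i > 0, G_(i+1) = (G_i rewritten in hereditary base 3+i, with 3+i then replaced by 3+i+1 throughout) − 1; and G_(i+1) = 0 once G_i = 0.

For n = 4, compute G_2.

G_0=4  [base 3] 3 + 1  →[3↦4]→  4 + 1 = 5  −1 ⇒ G_1=4
G_1=4  [base 4] 4  →[4↦5]→  5 = 5  −1 ⇒ G_2=4
G_2=4  [base 5] 4  →[5↦6]→  4 = 4  −1 ⇒ G_3=3

4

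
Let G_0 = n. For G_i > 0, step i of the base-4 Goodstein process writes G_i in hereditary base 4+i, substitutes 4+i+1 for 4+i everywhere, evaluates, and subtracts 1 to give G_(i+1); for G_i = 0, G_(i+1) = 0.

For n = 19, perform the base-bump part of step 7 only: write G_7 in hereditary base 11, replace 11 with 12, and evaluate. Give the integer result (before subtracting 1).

88

(0) 19|_4 = 4^2 + 3 ↦ 5^2 + 3|_5 = 28 ⇒ 27
(1) 27|_5 = 5^2 + 2 ↦ 6^2 + 2|_6 = 38 ⇒ 37
(2) 37|_6 = 6^2 + 1 ↦ 7^2 + 1|_7 = 50 ⇒ 49
(3) 49|_7 = 7^2 ↦ 8^2|_8 = 64 ⇒ 63
(4) 63|_8 = 7·8 + 7 ↦ 7·9 + 7|_9 = 70 ⇒ 69
(5) 69|_9 = 7·9 + 6 ↦ 7·10 + 6|_10 = 76 ⇒ 75
(6) 75|_10 = 7·10 + 5 ↦ 7·11 + 5|_11 = 82 ⇒ 81
(7) 81|_11 = 7·11 + 4 ↦ 7·12 + 4|_12 = 88 ⇒ 87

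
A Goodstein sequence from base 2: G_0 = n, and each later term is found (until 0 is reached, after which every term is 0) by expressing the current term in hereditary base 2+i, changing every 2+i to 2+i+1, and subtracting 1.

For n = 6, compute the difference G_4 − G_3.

43530

[0] 6 ≡ 2^2 + 2 (base 2). Lift 3: 30. −1: 29.
[1] 29 ≡ 3^3 + 2 (base 3). Lift 4: 258. −1: 257.
[2] 257 ≡ 4^4 + 1 (base 4). Lift 5: 3126. −1: 3125.
[3] 3125 ≡ 5^5 (base 5). Lift 6: 46656. −1: 46655.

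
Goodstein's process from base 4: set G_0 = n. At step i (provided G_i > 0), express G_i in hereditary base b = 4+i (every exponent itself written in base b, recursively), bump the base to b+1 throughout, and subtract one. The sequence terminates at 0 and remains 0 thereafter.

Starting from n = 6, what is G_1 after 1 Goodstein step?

6

6 —HB4→ 4 + 2 —bump→ 5 + 2 = 7 —(−1)→ 6
6 —HB5→ 5 + 1 —bump→ 6 + 1 = 7 —(−1)→ 6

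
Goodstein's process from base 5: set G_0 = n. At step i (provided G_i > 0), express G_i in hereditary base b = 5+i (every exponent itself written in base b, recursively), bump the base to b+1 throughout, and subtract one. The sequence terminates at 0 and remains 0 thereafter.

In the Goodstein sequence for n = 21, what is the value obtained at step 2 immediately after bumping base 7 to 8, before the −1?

30

G_0=21  [base 5] 4·5 + 1  →[5↦6]→  4·6 + 1 = 25  −1 ⇒ G_1=24
G_1=24  [base 6] 4·6  →[6↦7]→  4·7 = 28  −1 ⇒ G_2=27
G_2=27  [base 7] 3·7 + 6  →[7↦8]→  3·8 + 6 = 30  −1 ⇒ G_3=29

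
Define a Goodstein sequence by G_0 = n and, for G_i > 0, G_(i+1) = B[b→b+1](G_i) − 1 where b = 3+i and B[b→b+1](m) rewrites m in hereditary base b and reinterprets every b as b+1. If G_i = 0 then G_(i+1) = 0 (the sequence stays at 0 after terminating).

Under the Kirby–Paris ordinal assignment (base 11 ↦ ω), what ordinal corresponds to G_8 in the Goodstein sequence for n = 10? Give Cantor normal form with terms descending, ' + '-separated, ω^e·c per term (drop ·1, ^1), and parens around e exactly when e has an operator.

(0) 10|_3 = 3^2 + 1 ↦ 4^2 + 1|_4 = 17 ⇒ 16
(1) 16|_4 = 4^2 ↦ 5^2|_5 = 25 ⇒ 24
(2) 24|_5 = 4·5 + 4 ↦ 4·6 + 4|_6 = 28 ⇒ 27
(3) 27|_6 = 4·6 + 3 ↦ 4·7 + 3|_7 = 31 ⇒ 30
(4) 30|_7 = 4·7 + 2 ↦ 4·8 + 2|_8 = 34 ⇒ 33
(5) 33|_8 = 4·8 + 1 ↦ 4·9 + 1|_9 = 37 ⇒ 36
(6) 36|_9 = 4·9 ↦ 4·10|_10 = 40 ⇒ 39
(7) 39|_10 = 3·10 + 9 ↦ 3·11 + 9|_11 = 42 ⇒ 41
(8) 41|_11 = 3·11 + 8 ↦ 3·12 + 8|_12 = 44 ⇒ 43

ω·3 + 8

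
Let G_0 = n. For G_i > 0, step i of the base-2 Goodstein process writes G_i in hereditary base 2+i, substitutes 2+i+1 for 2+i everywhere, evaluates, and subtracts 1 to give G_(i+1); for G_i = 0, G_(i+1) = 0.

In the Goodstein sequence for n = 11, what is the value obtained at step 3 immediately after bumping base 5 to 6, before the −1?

279938

i=0: 11 = 2^(2 + 1) + 2 + 1 (b=2); 2→3: 3^(3 + 1) + 3 + 1 = 85; 85−1 = 84
i=1: 84 = 3^(3 + 1) + 3 (b=3); 3→4: 4^(4 + 1) + 4 = 1028; 1028−1 = 1027
i=2: 1027 = 4^(4 + 1) + 3 (b=4); 4→5: 5^(5 + 1) + 3 = 15628; 15628−1 = 15627
i=3: 15627 = 5^(5 + 1) + 2 (b=5); 5→6: 6^(6 + 1) + 2 = 279938; 279938−1 = 279937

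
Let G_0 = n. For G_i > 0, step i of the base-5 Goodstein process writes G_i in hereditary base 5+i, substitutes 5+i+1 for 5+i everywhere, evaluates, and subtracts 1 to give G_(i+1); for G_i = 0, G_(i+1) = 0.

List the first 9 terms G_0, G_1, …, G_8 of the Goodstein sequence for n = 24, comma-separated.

G_0 = 24. HB_5(24) = 4·5 + 4. Bump = 28. G_1 = 27.
G_1 = 27. HB_6(27) = 4·6 + 3. Bump = 31. G_2 = 30.
G_2 = 30. HB_7(30) = 4·7 + 2. Bump = 34. G_3 = 33.
G_3 = 33. HB_8(33) = 4·8 + 1. Bump = 37. G_4 = 36.
G_4 = 36. HB_9(36) = 4·9. Bump = 40. G_5 = 39.
G_5 = 39. HB_10(39) = 3·10 + 9. Bump = 42. G_6 = 41.
G_6 = 41. HB_11(41) = 3·11 + 8. Bump = 44. G_7 = 43.
G_7 = 43. HB_12(43) = 3·12 + 7. Bump = 46. G_8 = 45.

24, 27, 30, 33, 36, 39, 41, 43, 45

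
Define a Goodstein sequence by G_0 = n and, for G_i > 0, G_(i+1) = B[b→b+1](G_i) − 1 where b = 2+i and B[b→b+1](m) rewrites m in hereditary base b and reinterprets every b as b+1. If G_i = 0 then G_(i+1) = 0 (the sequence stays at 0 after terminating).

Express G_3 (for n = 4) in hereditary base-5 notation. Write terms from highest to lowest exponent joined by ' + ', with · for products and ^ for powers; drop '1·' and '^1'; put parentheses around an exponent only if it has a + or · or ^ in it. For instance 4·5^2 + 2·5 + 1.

i=0: 4 = 2^2 (b=2); 2→3: 3^3 = 27; 27−1 = 26
i=1: 26 = 2·3^2 + 2·3 + 2 (b=3); 3→4: 2·4^2 + 2·4 + 2 = 42; 42−1 = 41
i=2: 41 = 2·4^2 + 2·4 + 1 (b=4); 4→5: 2·5^2 + 2·5 + 1 = 61; 61−1 = 60
i=3: 60 = 2·5^2 + 2·5 (b=5); 5→6: 2·6^2 + 2·6 = 84; 84−1 = 83

2·5^2 + 2·5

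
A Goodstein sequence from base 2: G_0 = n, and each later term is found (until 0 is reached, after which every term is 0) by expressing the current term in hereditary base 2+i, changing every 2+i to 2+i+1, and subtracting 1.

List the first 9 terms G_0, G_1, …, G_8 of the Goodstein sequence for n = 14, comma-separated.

14, 110, 1281, 18750, 326591, 5862840, 134404971, 3487116548, 100000555551

i=0: 14 = 2^(2 + 1) + 2^2 + 2 (b=2); 2→3: 3^(3 + 1) + 3^3 + 3 = 111; 111−1 = 110
i=1: 110 = 3^(3 + 1) + 3^3 + 2 (b=3); 3→4: 4^(4 + 1) + 4^4 + 2 = 1282; 1282−1 = 1281
i=2: 1281 = 4^(4 + 1) + 4^4 + 1 (b=4); 4→5: 5^(5 + 1) + 5^5 + 1 = 18751; 18751−1 = 18750
i=3: 18750 = 5^(5 + 1) + 5^5 (b=5); 5→6: 6^(6 + 1) + 6^6 = 326592; 326592−1 = 326591
i=4: 326591 = 6^(6 + 1) + 5·6^5 + 5·6^4 + 5·6^3 + 5·6^2 + 5·6 + 5 (b=6); 6→7: 7^(7 + 1) + 5·7^5 + 5·7^4 + 5·7^3 + 5·7^2 + 5·7 + 5 = 5862841; 5862841−1 = 5862840
i=5: 5862840 = 7^(7 + 1) + 5·7^5 + 5·7^4 + 5·7^3 + 5·7^2 + 5·7 + 4 (b=7); 7→8: 8^(8 + 1) + 5·8^5 + 5·8^4 + 5·8^3 + 5·8^2 + 5·8 + 4 = 134404972; 134404972−1 = 134404971
i=6: 134404971 = 8^(8 + 1) + 5·8^5 + 5·8^4 + 5·8^3 + 5·8^2 + 5·8 + 3 (b=8); 8→9: 9^(9 + 1) + 5·9^5 + 5·9^4 + 5·9^3 + 5·9^2 + 5·9 + 3 = 3487116549; 3487116549−1 = 3487116548
i=7: 3487116548 = 9^(9 + 1) + 5·9^5 + 5·9^4 + 5·9^3 + 5·9^2 + 5·9 + 2 (b=9); 9→10: 10^(10 + 1) + 5·10^5 + 5·10^4 + 5·10^3 + 5·10^2 + 5·10 + 2 = 100000555552; 100000555552−1 = 100000555551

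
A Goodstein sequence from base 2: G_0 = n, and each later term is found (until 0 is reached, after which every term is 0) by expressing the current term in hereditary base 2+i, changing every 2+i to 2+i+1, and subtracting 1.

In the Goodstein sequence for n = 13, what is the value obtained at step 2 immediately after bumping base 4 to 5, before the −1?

G_0=13  [base 2] 2^(2 + 1) + 2^2 + 1  →[2↦3]→  3^(3 + 1) + 3^3 + 1 = 109  −1 ⇒ G_1=108
G_1=108  [base 3] 3^(3 + 1) + 3^3  →[3↦4]→  4^(4 + 1) + 4^4 = 1280  −1 ⇒ G_2=1279
G_2=1279  [base 4] 4^(4 + 1) + 3·4^3 + 3·4^2 + 3·4 + 3  →[4↦5]→  5^(5 + 1) + 3·5^3 + 3·5^2 + 3·5 + 3 = 16093  −1 ⇒ G_3=16092

16093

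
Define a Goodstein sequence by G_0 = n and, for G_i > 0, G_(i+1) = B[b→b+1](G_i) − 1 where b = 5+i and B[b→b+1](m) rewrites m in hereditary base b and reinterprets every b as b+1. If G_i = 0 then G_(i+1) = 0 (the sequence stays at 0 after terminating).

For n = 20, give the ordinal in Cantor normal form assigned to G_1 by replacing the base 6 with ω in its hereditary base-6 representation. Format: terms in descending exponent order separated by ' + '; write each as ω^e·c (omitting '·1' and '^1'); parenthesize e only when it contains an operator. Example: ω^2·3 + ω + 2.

ω·3 + 5

G_0=20  [base 5] 4·5  →[5↦6]→  4·6 = 24  −1 ⇒ G_1=23
G_1=23  [base 6] 3·6 + 5  →[6↦7]→  3·7 + 5 = 26  −1 ⇒ G_2=25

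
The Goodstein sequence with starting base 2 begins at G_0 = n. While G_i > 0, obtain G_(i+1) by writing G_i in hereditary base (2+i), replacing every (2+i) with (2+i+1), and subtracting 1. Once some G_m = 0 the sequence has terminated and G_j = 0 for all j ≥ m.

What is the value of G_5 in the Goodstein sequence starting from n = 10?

step 0: 10 = 2^(2 + 1) + 2; sub 3 for 2: 3^(3 + 1) + 3; = 84; G_1 = 84−1 = 83
step 1: 83 = 3^(3 + 1) + 2; sub 4 for 3: 4^(4 + 1) + 2; = 1026; G_2 = 1026−1 = 1025
step 2: 1025 = 4^(4 + 1) + 1; sub 5 for 4: 5^(5 + 1) + 1; = 15626; G_3 = 15626−1 = 15625
step 3: 15625 = 5^(5 + 1); sub 6 for 5: 6^(6 + 1); = 279936; G_4 = 279936−1 = 279935
step 4: 279935 = 5·6^6 + 5·6^5 + 5·6^4 + 5·6^3 + 5·6^2 + 5·6 + 5; sub 7 for 6: 5·7^7 + 5·7^5 + 5·7^4 + 5·7^3 + 5·7^2 + 5·7 + 5; = 4215755; G_5 = 4215755−1 = 4215754

4215754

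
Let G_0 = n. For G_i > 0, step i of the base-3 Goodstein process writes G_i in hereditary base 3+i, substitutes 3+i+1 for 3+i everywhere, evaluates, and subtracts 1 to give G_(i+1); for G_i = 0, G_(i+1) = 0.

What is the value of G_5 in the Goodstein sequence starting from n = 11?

43

i=0: 11 = 3^2 + 2 (b=3); 3→4: 4^2 + 2 = 18; 18−1 = 17
i=1: 17 = 4^2 + 1 (b=4); 4→5: 5^2 + 1 = 26; 26−1 = 25
i=2: 25 = 5^2 (b=5); 5→6: 6^2 = 36; 36−1 = 35
i=3: 35 = 5·6 + 5 (b=6); 6→7: 5·7 + 5 = 40; 40−1 = 39
i=4: 39 = 5·7 + 4 (b=7); 7→8: 5·8 + 4 = 44; 44−1 = 43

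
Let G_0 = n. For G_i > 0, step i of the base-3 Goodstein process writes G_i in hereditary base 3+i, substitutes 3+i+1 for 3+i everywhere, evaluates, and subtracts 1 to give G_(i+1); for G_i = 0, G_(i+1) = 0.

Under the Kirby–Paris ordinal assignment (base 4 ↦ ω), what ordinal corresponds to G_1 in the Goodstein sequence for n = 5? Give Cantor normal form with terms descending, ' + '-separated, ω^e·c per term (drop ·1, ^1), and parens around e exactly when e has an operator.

G_0 = 5. HB_3(5) = 3 + 2. Bump = 6. G_1 = 5.
G_1 = 5. HB_4(5) = 4 + 1. Bump = 6. G_2 = 5.

ω + 1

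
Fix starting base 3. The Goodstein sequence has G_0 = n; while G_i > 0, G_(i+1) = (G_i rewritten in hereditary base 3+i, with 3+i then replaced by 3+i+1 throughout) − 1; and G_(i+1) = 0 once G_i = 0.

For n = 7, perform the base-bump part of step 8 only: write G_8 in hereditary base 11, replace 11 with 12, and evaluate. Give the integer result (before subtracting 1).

step 0: 7 = 2·3 + 1; sub 4 for 3: 2·4 + 1; = 9; G_1 = 9−1 = 8
step 1: 8 = 2·4; sub 5 for 4: 2·5; = 10; G_2 = 10−1 = 9
step 2: 9 = 5 + 4; sub 6 for 5: 6 + 4; = 10; G_3 = 10−1 = 9
step 3: 9 = 6 + 3; sub 7 for 6: 7 + 3; = 10; G_4 = 10−1 = 9
step 4: 9 = 7 + 2; sub 8 for 7: 8 + 2; = 10; G_5 = 10−1 = 9
step 5: 9 = 8 + 1; sub 9 for 8: 9 + 1; = 10; G_6 = 10−1 = 9
step 6: 9 = 9; sub 10 for 9: 10; = 10; G_7 = 10−1 = 9
step 7: 9 = 9; sub 11 for 10: 9; = 9; G_8 = 9−1 = 8

8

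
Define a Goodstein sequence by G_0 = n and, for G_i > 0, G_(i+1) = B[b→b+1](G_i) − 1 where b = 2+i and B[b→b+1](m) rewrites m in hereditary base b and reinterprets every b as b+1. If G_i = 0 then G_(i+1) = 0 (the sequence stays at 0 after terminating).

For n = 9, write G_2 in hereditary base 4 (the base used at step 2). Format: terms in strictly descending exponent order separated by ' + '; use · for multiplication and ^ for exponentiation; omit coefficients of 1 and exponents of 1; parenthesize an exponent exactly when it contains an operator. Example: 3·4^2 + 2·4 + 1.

(0) 9|_2 = 2^(2 + 1) + 1 ↦ 3^(3 + 1) + 1|_3 = 82 ⇒ 81
(1) 81|_3 = 3^(3 + 1) ↦ 4^(4 + 1)|_4 = 1024 ⇒ 1023
(2) 1023|_4 = 3·4^4 + 3·4^3 + 3·4^2 + 3·4 + 3 ↦ 3·5^5 + 3·5^3 + 3·5^2 + 3·5 + 3|_5 = 9843 ⇒ 9842

3·4^4 + 3·4^3 + 3·4^2 + 3·4 + 3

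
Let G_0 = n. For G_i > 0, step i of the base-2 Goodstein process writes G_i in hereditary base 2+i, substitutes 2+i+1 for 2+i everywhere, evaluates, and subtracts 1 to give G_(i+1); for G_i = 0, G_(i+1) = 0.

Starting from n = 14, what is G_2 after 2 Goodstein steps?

1281

[0] 14 ≡ 2^(2 + 1) + 2^2 + 2 (base 2). Lift 3: 111. −1: 110.
[1] 110 ≡ 3^(3 + 1) + 3^3 + 2 (base 3). Lift 4: 1282. −1: 1281.
[2] 1281 ≡ 4^(4 + 1) + 4^4 + 1 (base 4). Lift 5: 18751. −1: 18750.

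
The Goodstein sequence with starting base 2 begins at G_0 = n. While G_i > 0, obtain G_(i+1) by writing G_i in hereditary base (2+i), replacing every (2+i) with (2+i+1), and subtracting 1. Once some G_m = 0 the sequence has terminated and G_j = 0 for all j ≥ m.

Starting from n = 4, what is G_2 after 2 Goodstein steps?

41

G_0 = 4. HB_2(4) = 2^2. Bump = 27. G_1 = 26.
G_1 = 26. HB_3(26) = 2·3^2 + 2·3 + 2. Bump = 42. G_2 = 41.
G_2 = 41. HB_4(41) = 2·4^2 + 2·4 + 1. Bump = 61. G_3 = 60.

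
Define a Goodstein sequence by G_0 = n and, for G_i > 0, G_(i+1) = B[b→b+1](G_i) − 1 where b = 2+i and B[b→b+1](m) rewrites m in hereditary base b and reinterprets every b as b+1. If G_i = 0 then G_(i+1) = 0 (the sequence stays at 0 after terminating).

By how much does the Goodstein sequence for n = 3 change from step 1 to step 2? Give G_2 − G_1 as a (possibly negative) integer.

3 —HB2→ 2 + 1 —bump→ 3 + 1 = 4 —(−1)→ 3
3 —HB3→ 3 —bump→ 4 = 4 —(−1)→ 3

0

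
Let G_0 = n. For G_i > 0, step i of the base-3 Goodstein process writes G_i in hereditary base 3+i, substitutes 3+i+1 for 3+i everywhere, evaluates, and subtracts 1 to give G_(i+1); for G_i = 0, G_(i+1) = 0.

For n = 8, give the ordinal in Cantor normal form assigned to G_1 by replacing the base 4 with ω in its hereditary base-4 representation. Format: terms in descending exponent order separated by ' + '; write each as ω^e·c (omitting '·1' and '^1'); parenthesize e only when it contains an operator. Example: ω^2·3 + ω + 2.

ω·2 + 1

i=0: 8 = 2·3 + 2 (b=3); 3→4: 2·4 + 2 = 10; 10−1 = 9
i=1: 9 = 2·4 + 1 (b=4); 4→5: 2·5 + 1 = 11; 11−1 = 10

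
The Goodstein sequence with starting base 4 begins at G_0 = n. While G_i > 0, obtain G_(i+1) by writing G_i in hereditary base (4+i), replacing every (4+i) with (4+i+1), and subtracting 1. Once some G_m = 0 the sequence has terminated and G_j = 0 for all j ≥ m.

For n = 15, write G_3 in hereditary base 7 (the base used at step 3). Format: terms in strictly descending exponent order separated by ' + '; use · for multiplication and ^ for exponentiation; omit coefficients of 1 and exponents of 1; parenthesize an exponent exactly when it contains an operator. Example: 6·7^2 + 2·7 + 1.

G_0=15  [base 4] 3·4 + 3  →[4↦5]→  3·5 + 3 = 18  −1 ⇒ G_1=17
G_1=17  [base 5] 3·5 + 2  →[5↦6]→  3·6 + 2 = 20  −1 ⇒ G_2=19
G_2=19  [base 6] 3·6 + 1  →[6↦7]→  3·7 + 1 = 22  −1 ⇒ G_3=21

3·7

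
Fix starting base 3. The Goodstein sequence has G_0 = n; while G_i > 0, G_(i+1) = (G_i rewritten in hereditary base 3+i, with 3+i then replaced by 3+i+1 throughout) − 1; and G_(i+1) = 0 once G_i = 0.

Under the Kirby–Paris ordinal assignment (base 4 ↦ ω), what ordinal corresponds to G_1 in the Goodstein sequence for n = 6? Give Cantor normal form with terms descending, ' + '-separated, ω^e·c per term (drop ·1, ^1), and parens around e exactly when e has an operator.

ω + 3

G_0 = 6. HB_3(6) = 2·3. Bump = 8. G_1 = 7.
G_1 = 7. HB_4(7) = 4 + 3. Bump = 8. G_2 = 7.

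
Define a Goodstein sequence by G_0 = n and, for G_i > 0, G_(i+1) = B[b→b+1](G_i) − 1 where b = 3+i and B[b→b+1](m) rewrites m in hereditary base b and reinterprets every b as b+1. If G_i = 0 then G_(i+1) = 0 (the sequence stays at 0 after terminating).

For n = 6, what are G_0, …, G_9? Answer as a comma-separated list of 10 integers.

step 0: 6 = 2·3; sub 4 for 3: 2·4; = 8; G_1 = 8−1 = 7
step 1: 7 = 4 + 3; sub 5 for 4: 5 + 3; = 8; G_2 = 8−1 = 7
step 2: 7 = 5 + 2; sub 6 for 5: 6 + 2; = 8; G_3 = 8−1 = 7
step 3: 7 = 6 + 1; sub 7 for 6: 7 + 1; = 8; G_4 = 8−1 = 7
step 4: 7 = 7; sub 8 for 7: 8; = 8; G_5 = 8−1 = 7
step 5: 7 = 7; sub 9 for 8: 7; = 7; G_6 = 7−1 = 6
step 6: 6 = 6; sub 10 for 9: 6; = 6; G_7 = 6−1 = 5
step 7: 5 = 5; sub 11 for 10: 5; = 5; G_8 = 5−1 = 4
step 8: 4 = 4; sub 12 for 11: 4; = 4; G_9 = 4−1 = 3

6, 7, 7, 7, 7, 7, 6, 5, 4, 3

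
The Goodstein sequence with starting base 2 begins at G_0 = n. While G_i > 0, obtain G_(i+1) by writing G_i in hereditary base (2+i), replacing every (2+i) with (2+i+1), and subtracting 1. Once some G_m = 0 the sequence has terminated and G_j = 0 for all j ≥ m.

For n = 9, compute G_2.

9 —HB2→ 2^(2 + 1) + 1 —bump→ 3^(3 + 1) + 1 = 82 —(−1)→ 81
81 —HB3→ 3^(3 + 1) —bump→ 4^(4 + 1) = 1024 —(−1)→ 1023
1023 —HB4→ 3·4^4 + 3·4^3 + 3·4^2 + 3·4 + 3 —bump→ 3·5^5 + 3·5^3 + 3·5^2 + 3·5 + 3 = 9843 —(−1)→ 9842

1023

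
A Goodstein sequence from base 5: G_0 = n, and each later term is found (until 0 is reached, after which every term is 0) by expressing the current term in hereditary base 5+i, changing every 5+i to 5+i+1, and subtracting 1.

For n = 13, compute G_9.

(0) 13|_5 = 2·5 + 3 ↦ 2·6 + 3|_6 = 15 ⇒ 14
(1) 14|_6 = 2·6 + 2 ↦ 2·7 + 2|_7 = 16 ⇒ 15
(2) 15|_7 = 2·7 + 1 ↦ 2·8 + 1|_8 = 17 ⇒ 16
(3) 16|_8 = 2·8 ↦ 2·9|_9 = 18 ⇒ 17
(4) 17|_9 = 9 + 8 ↦ 10 + 8|_10 = 18 ⇒ 17
(5) 17|_10 = 10 + 7 ↦ 11 + 7|_11 = 18 ⇒ 17
(6) 17|_11 = 11 + 6 ↦ 12 + 6|_12 = 18 ⇒ 17
(7) 17|_12 = 12 + 5 ↦ 13 + 5|_13 = 18 ⇒ 17
(8) 17|_13 = 13 + 4 ↦ 14 + 4|_14 = 18 ⇒ 17

17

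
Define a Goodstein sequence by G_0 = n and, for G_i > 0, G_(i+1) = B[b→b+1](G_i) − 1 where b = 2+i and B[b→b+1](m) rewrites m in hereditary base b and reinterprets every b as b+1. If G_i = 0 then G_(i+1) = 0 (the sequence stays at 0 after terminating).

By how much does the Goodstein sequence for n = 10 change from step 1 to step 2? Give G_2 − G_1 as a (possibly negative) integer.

G_0 = 10. HB_2(10) = 2^(2 + 1) + 2. Bump = 84. G_1 = 83.
G_1 = 83. HB_3(83) = 3^(3 + 1) + 2. Bump = 1026. G_2 = 1025.

942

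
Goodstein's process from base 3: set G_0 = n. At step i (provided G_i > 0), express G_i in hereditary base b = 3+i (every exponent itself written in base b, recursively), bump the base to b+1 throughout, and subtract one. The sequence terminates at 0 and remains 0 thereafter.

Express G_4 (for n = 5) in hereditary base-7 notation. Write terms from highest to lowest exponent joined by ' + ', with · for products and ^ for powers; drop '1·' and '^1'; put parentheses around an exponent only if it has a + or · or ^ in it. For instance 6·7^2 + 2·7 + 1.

base 3: 5 = 3 + 2; at 4: 4 + 2 = 6; next = 5
base 4: 5 = 4 + 1; at 5: 5 + 1 = 6; next = 5
base 5: 5 = 5; at 6: 6 = 6; next = 5
base 6: 5 = 5; at 7: 5 = 5; next = 4
base 7: 4 = 4; at 8: 4 = 4; next = 3

4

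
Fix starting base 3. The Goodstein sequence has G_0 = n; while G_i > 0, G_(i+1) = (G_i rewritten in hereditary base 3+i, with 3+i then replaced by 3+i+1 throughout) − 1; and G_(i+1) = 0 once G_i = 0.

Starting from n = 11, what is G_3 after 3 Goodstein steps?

(0) 11|_3 = 3^2 + 2 ↦ 4^2 + 2|_4 = 18 ⇒ 17
(1) 17|_4 = 4^2 + 1 ↦ 5^2 + 1|_5 = 26 ⇒ 25
(2) 25|_5 = 5^2 ↦ 6^2|_6 = 36 ⇒ 35
(3) 35|_6 = 5·6 + 5 ↦ 5·7 + 5|_7 = 40 ⇒ 39

35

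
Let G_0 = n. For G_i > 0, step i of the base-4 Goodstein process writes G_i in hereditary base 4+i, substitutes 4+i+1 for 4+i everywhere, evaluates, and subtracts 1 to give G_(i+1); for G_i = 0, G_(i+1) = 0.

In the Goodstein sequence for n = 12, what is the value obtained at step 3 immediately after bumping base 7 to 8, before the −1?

18

base 4: 12 = 3·4; at 5: 3·5 = 15; next = 14
base 5: 14 = 2·5 + 4; at 6: 2·6 + 4 = 16; next = 15
base 6: 15 = 2·6 + 3; at 7: 2·7 + 3 = 17; next = 16
base 7: 16 = 2·7 + 2; at 8: 2·8 + 2 = 18; next = 17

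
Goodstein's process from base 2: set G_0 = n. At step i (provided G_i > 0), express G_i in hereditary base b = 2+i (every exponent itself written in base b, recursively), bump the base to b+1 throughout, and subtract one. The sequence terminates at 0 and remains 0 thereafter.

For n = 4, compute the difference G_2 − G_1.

4 —HB2→ 2^2 —bump→ 3^3 = 27 —(−1)→ 26
26 —HB3→ 2·3^2 + 2·3 + 2 —bump→ 2·4^2 + 2·4 + 2 = 42 —(−1)→ 41

15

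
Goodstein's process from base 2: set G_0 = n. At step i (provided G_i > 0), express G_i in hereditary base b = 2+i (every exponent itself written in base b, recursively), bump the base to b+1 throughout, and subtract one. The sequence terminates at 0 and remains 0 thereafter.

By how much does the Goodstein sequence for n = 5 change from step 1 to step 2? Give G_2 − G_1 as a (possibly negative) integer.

(0) 5|_2 = 2^2 + 1 ↦ 3^3 + 1|_3 = 28 ⇒ 27
(1) 27|_3 = 3^3 ↦ 4^4|_4 = 256 ⇒ 255

228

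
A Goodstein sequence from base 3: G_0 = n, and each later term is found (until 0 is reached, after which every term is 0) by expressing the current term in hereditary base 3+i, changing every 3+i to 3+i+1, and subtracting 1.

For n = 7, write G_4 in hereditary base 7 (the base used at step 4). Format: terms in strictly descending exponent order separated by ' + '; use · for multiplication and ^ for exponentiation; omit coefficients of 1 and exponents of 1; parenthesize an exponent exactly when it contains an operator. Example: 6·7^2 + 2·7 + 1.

7 + 2

(0) 7|_3 = 2·3 + 1 ↦ 2·4 + 1|_4 = 9 ⇒ 8
(1) 8|_4 = 2·4 ↦ 2·5|_5 = 10 ⇒ 9
(2) 9|_5 = 5 + 4 ↦ 6 + 4|_6 = 10 ⇒ 9
(3) 9|_6 = 6 + 3 ↦ 7 + 3|_7 = 10 ⇒ 9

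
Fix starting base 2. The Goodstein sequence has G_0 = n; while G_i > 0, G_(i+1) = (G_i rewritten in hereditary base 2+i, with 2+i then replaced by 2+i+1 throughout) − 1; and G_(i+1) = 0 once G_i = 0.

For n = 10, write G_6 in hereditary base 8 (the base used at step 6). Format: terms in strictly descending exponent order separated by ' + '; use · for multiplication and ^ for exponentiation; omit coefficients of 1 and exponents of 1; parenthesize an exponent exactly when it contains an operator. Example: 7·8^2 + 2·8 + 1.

G_0=10  [base 2] 2^(2 + 1) + 2  →[2↦3]→  3^(3 + 1) + 3 = 84  −1 ⇒ G_1=83
G_1=83  [base 3] 3^(3 + 1) + 2  →[3↦4]→  4^(4 + 1) + 2 = 1026  −1 ⇒ G_2=1025
G_2=1025  [base 4] 4^(4 + 1) + 1  →[4↦5]→  5^(5 + 1) + 1 = 15626  −1 ⇒ G_3=15625
G_3=15625  [base 5] 5^(5 + 1)  →[5↦6]→  6^(6 + 1) = 279936  −1 ⇒ G_4=279935
G_4=279935  [base 6] 5·6^6 + 5·6^5 + 5·6^4 + 5·6^3 + 5·6^2 + 5·6 + 5  →[6↦7]→  5·7^7 + 5·7^5 + 5·7^4 + 5·7^3 + 5·7^2 + 5·7 + 5 = 4215755  −1 ⇒ G_5=4215754
G_5=4215754  [base 7] 5·7^7 + 5·7^5 + 5·7^4 + 5·7^3 + 5·7^2 + 5·7 + 4  →[7↦8]→  5·8^8 + 5·8^5 + 5·8^4 + 5·8^3 + 5·8^2 + 5·8 + 4 = 84073324  −1 ⇒ G_6=84073323

5·8^8 + 5·8^5 + 5·8^4 + 5·8^3 + 5·8^2 + 5·8 + 3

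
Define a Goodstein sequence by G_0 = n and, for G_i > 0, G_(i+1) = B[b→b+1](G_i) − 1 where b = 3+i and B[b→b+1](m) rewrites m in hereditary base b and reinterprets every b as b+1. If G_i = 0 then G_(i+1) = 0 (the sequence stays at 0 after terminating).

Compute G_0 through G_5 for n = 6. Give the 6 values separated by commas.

base 3: 6 = 2·3; at 4: 2·4 = 8; next = 7
base 4: 7 = 4 + 3; at 5: 5 + 3 = 8; next = 7
base 5: 7 = 5 + 2; at 6: 6 + 2 = 8; next = 7
base 6: 7 = 6 + 1; at 7: 7 + 1 = 8; next = 7
base 7: 7 = 7; at 8: 8 = 8; next = 7

6, 7, 7, 7, 7, 7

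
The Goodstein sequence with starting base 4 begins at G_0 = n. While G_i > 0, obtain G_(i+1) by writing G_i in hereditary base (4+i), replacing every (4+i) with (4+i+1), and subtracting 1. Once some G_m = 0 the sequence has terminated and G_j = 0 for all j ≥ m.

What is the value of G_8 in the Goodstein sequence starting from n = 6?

(0) 6|_4 = 4 + 2 ↦ 5 + 2|_5 = 7 ⇒ 6
(1) 6|_5 = 5 + 1 ↦ 6 + 1|_6 = 7 ⇒ 6
(2) 6|_6 = 6 ↦ 7|_7 = 7 ⇒ 6
(3) 6|_7 = 6 ↦ 6|_8 = 6 ⇒ 5
(4) 5|_8 = 5 ↦ 5|_9 = 5 ⇒ 4
(5) 4|_9 = 4 ↦ 4|_10 = 4 ⇒ 3
(6) 3|_10 = 3 ↦ 3|_11 = 3 ⇒ 2
(7) 2|_11 = 2 ↦ 2|_12 = 2 ⇒ 1
(8) 1|_12 = 1 ↦ 1|_13 = 1 ⇒ 0

1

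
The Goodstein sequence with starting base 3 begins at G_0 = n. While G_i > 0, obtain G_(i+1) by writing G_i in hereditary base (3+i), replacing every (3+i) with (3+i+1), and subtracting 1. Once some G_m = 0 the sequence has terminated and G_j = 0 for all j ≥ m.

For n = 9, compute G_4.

i=0: 9 = 3^2 (b=3); 3→4: 4^2 = 16; 16−1 = 15
i=1: 15 = 3·4 + 3 (b=4); 4→5: 3·5 + 3 = 18; 18−1 = 17
i=2: 17 = 3·5 + 2 (b=5); 5→6: 3·6 + 2 = 20; 20−1 = 19
i=3: 19 = 3·6 + 1 (b=6); 6→7: 3·7 + 1 = 22; 22−1 = 21

21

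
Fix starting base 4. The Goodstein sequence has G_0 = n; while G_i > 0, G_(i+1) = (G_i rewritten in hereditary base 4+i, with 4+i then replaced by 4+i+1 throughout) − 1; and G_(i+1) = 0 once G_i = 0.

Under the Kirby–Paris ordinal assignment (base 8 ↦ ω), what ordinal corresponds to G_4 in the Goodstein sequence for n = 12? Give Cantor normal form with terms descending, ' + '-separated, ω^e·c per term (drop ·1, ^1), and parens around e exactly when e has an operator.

i=0: 12 = 3·4 (b=4); 4→5: 3·5 = 15; 15−1 = 14
i=1: 14 = 2·5 + 4 (b=5); 5→6: 2·6 + 4 = 16; 16−1 = 15
i=2: 15 = 2·6 + 3 (b=6); 6→7: 2·7 + 3 = 17; 17−1 = 16
i=3: 16 = 2·7 + 2 (b=7); 7→8: 2·8 + 2 = 18; 18−1 = 17

ω·2 + 1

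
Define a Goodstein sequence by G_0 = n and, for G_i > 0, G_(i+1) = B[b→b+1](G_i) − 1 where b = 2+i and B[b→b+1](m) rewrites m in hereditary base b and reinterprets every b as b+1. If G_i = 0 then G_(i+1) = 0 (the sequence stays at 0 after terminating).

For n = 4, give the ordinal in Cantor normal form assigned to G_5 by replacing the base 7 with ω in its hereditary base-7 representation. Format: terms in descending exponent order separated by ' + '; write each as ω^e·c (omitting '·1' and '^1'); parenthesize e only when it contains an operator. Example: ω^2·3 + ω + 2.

4 —HB2→ 2^2 —bump→ 3^3 = 27 —(−1)→ 26
26 —HB3→ 2·3^2 + 2·3 + 2 —bump→ 2·4^2 + 2·4 + 2 = 42 —(−1)→ 41
41 —HB4→ 2·4^2 + 2·4 + 1 —bump→ 2·5^2 + 2·5 + 1 = 61 —(−1)→ 60
60 —HB5→ 2·5^2 + 2·5 —bump→ 2·6^2 + 2·6 = 84 —(−1)→ 83
83 —HB6→ 2·6^2 + 6 + 5 —bump→ 2·7^2 + 7 + 5 = 110 —(−1)→ 109
109 —HB7→ 2·7^2 + 7 + 4 —bump→ 2·8^2 + 8 + 4 = 140 —(−1)→ 139

ω^2·2 + ω + 4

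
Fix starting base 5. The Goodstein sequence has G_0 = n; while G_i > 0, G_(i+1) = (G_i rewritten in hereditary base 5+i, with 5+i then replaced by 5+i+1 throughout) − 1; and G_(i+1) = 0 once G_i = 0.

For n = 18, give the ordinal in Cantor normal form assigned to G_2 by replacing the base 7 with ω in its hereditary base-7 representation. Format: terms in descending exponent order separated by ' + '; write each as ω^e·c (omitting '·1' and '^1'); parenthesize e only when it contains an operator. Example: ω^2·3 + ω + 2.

18 —HB5→ 3·5 + 3 —bump→ 3·6 + 3 = 21 —(−1)→ 20
20 —HB6→ 3·6 + 2 —bump→ 3·7 + 2 = 23 —(−1)→ 22
22 —HB7→ 3·7 + 1 —bump→ 3·8 + 1 = 25 —(−1)→ 24

ω·3 + 1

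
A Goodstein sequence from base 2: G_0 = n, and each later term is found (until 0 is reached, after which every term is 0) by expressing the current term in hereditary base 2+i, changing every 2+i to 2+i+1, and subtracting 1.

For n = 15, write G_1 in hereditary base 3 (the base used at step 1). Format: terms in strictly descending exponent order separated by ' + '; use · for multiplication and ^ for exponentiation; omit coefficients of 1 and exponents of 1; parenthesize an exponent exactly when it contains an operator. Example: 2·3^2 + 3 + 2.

step 0: 15 = 2^(2 + 1) + 2^2 + 2 + 1; sub 3 for 2: 3^(3 + 1) + 3^3 + 3 + 1; = 112; G_1 = 112−1 = 111
step 1: 111 = 3^(3 + 1) + 3^3 + 3; sub 4 for 3: 4^(4 + 1) + 4^4 + 4; = 1284; G_2 = 1284−1 = 1283

3^(3 + 1) + 3^3 + 3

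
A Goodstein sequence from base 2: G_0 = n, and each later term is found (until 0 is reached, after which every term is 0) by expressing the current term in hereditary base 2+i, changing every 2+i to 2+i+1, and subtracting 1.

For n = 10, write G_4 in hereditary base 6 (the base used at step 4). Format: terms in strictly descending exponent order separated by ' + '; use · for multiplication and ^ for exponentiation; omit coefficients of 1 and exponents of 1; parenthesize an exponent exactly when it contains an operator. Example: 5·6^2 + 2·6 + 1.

5·6^6 + 5·6^5 + 5·6^4 + 5·6^3 + 5·6^2 + 5·6 + 5

i=0: 10 = 2^(2 + 1) + 2 (b=2); 2→3: 3^(3 + 1) + 3 = 84; 84−1 = 83
i=1: 83 = 3^(3 + 1) + 2 (b=3); 3→4: 4^(4 + 1) + 2 = 1026; 1026−1 = 1025
i=2: 1025 = 4^(4 + 1) + 1 (b=4); 4→5: 5^(5 + 1) + 1 = 15626; 15626−1 = 15625
i=3: 15625 = 5^(5 + 1) (b=5); 5→6: 6^(6 + 1) = 279936; 279936−1 = 279935
i=4: 279935 = 5·6^6 + 5·6^5 + 5·6^4 + 5·6^3 + 5·6^2 + 5·6 + 5 (b=6); 6→7: 5·7^7 + 5·7^5 + 5·7^4 + 5·7^3 + 5·7^2 + 5·7 + 5 = 4215755; 4215755−1 = 4215754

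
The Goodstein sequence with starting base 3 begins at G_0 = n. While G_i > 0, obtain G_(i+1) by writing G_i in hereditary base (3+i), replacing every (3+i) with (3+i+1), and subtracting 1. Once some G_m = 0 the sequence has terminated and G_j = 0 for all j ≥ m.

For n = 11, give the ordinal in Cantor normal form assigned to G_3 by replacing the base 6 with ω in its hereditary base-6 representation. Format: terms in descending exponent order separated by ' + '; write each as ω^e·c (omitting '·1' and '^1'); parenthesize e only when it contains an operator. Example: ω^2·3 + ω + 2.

i=0: 11 = 3^2 + 2 (b=3); 3→4: 4^2 + 2 = 18; 18−1 = 17
i=1: 17 = 4^2 + 1 (b=4); 4→5: 5^2 + 1 = 26; 26−1 = 25
i=2: 25 = 5^2 (b=5); 5→6: 6^2 = 36; 36−1 = 35
i=3: 35 = 5·6 + 5 (b=6); 6→7: 5·7 + 5 = 40; 40−1 = 39

ω·5 + 5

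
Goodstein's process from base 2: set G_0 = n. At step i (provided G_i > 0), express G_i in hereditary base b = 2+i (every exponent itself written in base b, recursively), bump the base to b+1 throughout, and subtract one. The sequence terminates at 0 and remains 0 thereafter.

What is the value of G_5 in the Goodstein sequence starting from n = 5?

1197

5 —HB2→ 2^2 + 1 —bump→ 3^3 + 1 = 28 —(−1)→ 27
27 —HB3→ 3^3 —bump→ 4^4 = 256 —(−1)→ 255
255 —HB4→ 3·4^3 + 3·4^2 + 3·4 + 3 —bump→ 3·5^3 + 3·5^2 + 3·5 + 3 = 468 —(−1)→ 467
467 —HB5→ 3·5^3 + 3·5^2 + 3·5 + 2 —bump→ 3·6^3 + 3·6^2 + 3·6 + 2 = 776 —(−1)→ 775
775 —HB6→ 3·6^3 + 3·6^2 + 3·6 + 1 —bump→ 3·7^3 + 3·7^2 + 3·7 + 1 = 1198 —(−1)→ 1197
1197 —HB7→ 3·7^3 + 3·7^2 + 3·7 —bump→ 3·8^3 + 3·8^2 + 3·8 = 1752 —(−1)→ 1751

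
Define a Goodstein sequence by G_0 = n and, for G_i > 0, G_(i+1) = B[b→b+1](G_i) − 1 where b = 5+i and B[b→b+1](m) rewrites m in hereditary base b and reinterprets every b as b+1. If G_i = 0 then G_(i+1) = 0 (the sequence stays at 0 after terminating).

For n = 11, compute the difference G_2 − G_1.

1

11 —HB5→ 2·5 + 1 —bump→ 2·6 + 1 = 13 —(−1)→ 12
12 —HB6→ 2·6 —bump→ 2·7 = 14 —(−1)→ 13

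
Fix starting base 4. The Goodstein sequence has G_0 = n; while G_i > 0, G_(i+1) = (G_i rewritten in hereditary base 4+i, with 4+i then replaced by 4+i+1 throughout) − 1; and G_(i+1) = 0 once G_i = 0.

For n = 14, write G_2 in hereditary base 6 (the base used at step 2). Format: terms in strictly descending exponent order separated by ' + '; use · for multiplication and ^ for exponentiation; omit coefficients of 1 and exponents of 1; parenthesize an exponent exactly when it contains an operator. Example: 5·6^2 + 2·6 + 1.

3·6

G_0=14  [base 4] 3·4 + 2  →[4↦5]→  3·5 + 2 = 17  −1 ⇒ G_1=16
G_1=16  [base 5] 3·5 + 1  →[5↦6]→  3·6 + 1 = 19  −1 ⇒ G_2=18
G_2=18  [base 6] 3·6  →[6↦7]→  3·7 = 21  −1 ⇒ G_3=20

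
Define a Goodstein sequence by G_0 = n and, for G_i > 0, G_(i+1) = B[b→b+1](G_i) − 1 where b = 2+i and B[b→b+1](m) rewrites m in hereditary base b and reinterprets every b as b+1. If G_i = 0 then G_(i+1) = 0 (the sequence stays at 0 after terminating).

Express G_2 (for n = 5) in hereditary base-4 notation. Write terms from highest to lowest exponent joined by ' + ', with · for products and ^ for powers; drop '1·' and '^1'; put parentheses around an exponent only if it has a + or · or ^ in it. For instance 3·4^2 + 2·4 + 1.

i=0: 5 = 2^2 + 1 (b=2); 2→3: 3^3 + 1 = 28; 28−1 = 27
i=1: 27 = 3^3 (b=3); 3→4: 4^4 = 256; 256−1 = 255
i=2: 255 = 3·4^3 + 3·4^2 + 3·4 + 3 (b=4); 4→5: 3·5^3 + 3·5^2 + 3·5 + 3 = 468; 468−1 = 467

3·4^3 + 3·4^2 + 3·4 + 3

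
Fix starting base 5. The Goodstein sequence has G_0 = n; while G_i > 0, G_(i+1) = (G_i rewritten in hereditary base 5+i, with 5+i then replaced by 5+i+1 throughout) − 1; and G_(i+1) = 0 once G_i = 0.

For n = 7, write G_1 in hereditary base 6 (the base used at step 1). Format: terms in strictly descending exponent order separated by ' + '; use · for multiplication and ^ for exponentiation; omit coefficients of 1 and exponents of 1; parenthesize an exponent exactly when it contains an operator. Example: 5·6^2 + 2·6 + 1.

(0) 7|_5 = 5 + 2 ↦ 6 + 2|_6 = 8 ⇒ 7
(1) 7|_6 = 6 + 1 ↦ 7 + 1|_7 = 8 ⇒ 7

6 + 1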